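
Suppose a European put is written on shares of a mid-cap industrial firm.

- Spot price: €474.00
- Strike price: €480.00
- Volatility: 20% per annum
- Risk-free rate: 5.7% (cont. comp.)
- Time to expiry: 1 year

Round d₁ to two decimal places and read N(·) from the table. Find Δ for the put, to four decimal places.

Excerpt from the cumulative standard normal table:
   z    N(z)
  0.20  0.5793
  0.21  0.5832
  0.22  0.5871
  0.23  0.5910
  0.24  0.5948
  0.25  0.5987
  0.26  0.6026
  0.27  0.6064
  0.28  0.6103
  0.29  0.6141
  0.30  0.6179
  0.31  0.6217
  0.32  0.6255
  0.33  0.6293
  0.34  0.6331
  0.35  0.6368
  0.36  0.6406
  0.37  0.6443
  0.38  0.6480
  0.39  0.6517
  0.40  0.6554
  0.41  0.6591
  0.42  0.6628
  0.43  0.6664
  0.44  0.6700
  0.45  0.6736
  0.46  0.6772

-0.3745

σ√T = 0.2 × 1.0000 = 0.2000
d₁ = [ln(474/480) + (0.057 + ½·0.2²)·1] / (σ√T) = (-0.0126 + 0.0770) / 0.2000 = 0.3221 ⇒ 0.32
N(d₁) = N(0.32) = 0.6255
Δ_put = N(d₁) − 1 = 0.6255 − 1 = -0.3745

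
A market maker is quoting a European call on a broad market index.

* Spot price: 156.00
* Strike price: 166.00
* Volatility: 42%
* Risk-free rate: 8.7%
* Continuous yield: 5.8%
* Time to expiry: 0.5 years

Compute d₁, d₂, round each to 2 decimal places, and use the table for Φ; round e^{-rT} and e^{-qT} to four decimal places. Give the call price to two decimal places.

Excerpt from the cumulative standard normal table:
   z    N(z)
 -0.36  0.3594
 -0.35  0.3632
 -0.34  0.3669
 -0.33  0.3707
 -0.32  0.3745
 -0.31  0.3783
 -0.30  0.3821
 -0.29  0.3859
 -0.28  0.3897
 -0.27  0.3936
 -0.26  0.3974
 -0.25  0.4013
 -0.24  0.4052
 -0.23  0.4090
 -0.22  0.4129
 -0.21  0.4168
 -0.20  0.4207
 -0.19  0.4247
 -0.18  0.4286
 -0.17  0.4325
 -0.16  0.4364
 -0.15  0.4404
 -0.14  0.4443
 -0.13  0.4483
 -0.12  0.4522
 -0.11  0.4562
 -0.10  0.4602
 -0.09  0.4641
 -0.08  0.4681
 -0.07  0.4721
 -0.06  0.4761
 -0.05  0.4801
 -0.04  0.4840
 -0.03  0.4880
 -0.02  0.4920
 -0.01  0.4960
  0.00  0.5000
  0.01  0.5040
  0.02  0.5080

15.04

σ√T = 0.42 × 0.7071 = 0.2970
d₁ = [ln(156/166) + (0.087 − 0.058 + 0.42²/2)·0.5] / 0.2970 = [-0.0621 + 0.0586] / 0.2970 = -0.0119 ⇒ -0.01
d₂ = d₁ − σ√T = -0.0119 − 0.2970 = -0.3089 ⇒ -0.31
exp(−qT) = exp(−0.058·0.5) = 0.9714;  exp(−rT) = exp(−0.087·0.5) = 0.9574
N(d₁) = N(-0.01) = 0.4960;  N(d₂) = N(-0.31) = 0.3783
C = 156·0.9714·0.4960 − 166·0.9574·0.3783 = 75.1630 − 60.1226 = 15.0404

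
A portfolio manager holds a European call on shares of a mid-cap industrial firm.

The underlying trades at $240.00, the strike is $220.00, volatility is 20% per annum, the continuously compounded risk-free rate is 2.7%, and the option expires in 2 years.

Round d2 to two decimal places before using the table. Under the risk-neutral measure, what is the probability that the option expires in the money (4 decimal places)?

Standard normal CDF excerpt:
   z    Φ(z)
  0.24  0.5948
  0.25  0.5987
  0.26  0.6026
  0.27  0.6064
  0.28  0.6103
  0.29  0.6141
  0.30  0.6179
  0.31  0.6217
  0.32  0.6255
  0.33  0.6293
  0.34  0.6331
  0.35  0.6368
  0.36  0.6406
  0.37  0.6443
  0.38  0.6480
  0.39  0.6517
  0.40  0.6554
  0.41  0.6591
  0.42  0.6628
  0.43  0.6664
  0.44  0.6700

σ√T = 0.2·√2 = 0.2828
d₁ = [ln(240/220) + (0.027 + 0.2²/2)·2] / 0.2828 = [0.0870 + 0.0940] / 0.2828 = 0.6400 ⇒ 0.64
d₂ = d₁ − σ√T = 0.6400 − 0.2828 = 0.3571 ⇒ 0.36
Risk-neutral Pr[S_T > K] = N(d₂) = N(0.36) = 0.6406

0.6406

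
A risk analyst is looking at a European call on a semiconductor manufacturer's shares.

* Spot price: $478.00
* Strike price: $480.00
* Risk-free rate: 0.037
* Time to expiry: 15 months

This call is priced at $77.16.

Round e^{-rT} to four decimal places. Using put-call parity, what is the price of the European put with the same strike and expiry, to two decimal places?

$57.46

exp(−rT) = exp(−0.037·1.25) = 0.9548
Put-call parity: C − P = S − K·e^(−rT) = 478 − 480·0.9548 = 478 − 458.3040 = 19.6960
P = C − (C − P) = 77.16 − (19.6960) = 57.4640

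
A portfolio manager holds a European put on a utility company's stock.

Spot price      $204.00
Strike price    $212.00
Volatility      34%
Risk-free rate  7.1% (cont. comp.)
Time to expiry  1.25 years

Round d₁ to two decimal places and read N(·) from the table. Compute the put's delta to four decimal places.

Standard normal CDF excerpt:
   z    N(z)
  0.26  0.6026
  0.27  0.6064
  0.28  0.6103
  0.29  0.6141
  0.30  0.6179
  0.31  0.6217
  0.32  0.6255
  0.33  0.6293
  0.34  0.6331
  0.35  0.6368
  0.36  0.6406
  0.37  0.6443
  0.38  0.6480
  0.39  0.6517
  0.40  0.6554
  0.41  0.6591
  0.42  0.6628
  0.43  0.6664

σ√T = 0.34 × 1.1180 = 0.3801
d₁ = [ln(204/212) + (0.071 + ½·0.34²)·1.25] / (σ√T) = (-0.0385 + 0.1610) / 0.3801 = 0.3223 ⇒ 0.32
N(d₁) = N(0.32) = 0.6255
Δ_put = N(d₁) − 1 = 0.6255 − 1 = -0.3745

-0.3745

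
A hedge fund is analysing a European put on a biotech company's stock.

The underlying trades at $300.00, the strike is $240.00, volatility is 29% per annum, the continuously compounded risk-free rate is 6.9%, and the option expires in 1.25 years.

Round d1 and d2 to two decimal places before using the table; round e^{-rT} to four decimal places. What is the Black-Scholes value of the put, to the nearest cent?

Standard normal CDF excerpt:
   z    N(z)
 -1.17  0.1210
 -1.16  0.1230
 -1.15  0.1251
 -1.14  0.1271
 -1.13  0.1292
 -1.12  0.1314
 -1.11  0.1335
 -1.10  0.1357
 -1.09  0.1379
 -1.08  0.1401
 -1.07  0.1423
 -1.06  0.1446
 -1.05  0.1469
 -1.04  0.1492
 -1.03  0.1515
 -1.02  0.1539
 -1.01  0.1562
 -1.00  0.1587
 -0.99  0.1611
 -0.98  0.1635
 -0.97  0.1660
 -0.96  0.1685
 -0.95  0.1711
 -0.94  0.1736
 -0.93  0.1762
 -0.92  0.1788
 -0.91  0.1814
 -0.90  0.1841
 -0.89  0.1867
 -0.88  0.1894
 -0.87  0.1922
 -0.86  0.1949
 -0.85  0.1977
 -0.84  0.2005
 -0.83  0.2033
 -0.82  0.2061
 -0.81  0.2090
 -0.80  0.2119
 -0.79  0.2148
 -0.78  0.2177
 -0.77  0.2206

$7.87

T = 1.25;  σ√T = 0.3242
d₁ = [ln(300/240) + (0.069 + ½·0.29²)·1.25] / (σ√T) = (0.2231 + 0.1388) / 0.3242 = 1.1164 ⇒ 1.12
d₂ = 1.1164 − 0.3242 = 0.7921 ⇒ 0.79
exp(−rT) = exp(−0.069·1.25) = 0.9174
N(−d₂) = N(-0.79) = 0.2148;  N(−d₁) = N(-1.12) = 0.1314
P = 240·0.9174·0.2148 − 300·0.1314 = 47.2938 − 39.4200 = 7.8738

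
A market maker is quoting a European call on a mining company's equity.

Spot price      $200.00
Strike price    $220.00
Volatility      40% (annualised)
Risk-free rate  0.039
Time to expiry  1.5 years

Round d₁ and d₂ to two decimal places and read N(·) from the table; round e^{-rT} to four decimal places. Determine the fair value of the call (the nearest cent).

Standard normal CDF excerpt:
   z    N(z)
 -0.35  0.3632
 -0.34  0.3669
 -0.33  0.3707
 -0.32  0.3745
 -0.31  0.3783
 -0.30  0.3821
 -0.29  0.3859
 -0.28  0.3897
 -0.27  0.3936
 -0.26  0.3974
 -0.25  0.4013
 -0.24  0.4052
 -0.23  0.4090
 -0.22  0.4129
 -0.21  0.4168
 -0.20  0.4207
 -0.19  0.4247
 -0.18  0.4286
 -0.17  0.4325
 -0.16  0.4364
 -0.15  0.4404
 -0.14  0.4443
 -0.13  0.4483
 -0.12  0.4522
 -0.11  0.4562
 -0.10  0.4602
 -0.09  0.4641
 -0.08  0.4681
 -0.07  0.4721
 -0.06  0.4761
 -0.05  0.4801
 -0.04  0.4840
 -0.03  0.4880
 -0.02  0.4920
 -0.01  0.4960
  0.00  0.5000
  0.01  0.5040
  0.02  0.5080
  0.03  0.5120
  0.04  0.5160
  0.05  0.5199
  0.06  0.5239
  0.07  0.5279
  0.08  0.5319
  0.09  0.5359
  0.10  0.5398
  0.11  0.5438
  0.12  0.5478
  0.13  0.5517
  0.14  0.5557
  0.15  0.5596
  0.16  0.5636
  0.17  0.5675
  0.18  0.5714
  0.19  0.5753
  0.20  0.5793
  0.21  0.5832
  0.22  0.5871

$35.79

σ√T = 0.4 × 1.2247 = 0.4899
ln(S/K) + (r + σ²/2)T = ln(200/220) + (0.039 + 0.4²/2)·1.5 = -0.0953 + 0.1785 = 0.0832
d₁ = 0.0832 / 0.4899 = 0.1698 ≈ 0.17
d₂ = d₁ − σ√T = 0.1698 − 0.4899 = -0.3201 ≈ -0.32
exp(−rT) = exp(−0.039·1.5) = 0.9432
C = 200·N(0.17) − 220·0.9432·N(-0.32) = 200·0.5675 − 220·0.9432·0.3745 = 113.5000 − 77.7102 = 35.7898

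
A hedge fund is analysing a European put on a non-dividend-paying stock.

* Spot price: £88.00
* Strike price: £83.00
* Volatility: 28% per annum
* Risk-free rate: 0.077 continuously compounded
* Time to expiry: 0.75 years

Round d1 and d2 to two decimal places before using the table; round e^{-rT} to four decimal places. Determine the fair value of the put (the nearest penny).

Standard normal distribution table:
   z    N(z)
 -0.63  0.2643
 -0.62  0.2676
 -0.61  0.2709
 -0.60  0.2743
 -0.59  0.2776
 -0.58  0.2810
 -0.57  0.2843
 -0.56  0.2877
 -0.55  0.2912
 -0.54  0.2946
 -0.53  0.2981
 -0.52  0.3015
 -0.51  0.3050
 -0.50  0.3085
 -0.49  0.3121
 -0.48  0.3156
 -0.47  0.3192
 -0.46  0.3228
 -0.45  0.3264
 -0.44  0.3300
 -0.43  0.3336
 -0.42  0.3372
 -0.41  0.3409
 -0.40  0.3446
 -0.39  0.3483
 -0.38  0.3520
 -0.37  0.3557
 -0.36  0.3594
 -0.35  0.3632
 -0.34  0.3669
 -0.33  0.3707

σ√T = 0.28 × 0.8660 = 0.2425
ln(S/K) + (r + σ²/2)T = ln(88/83) + (0.077 + 0.28²/2)·0.75 = 0.0585 + 0.0872 = 0.1456
d₁ = 0.1456 / 0.2425 = 0.6006 ≈ 0.60
d₂ = d₁ − σ√T = 0.6006 − 0.2425 = 0.3581 ≈ 0.36
exp(−rT) = exp(−0.077·0.75) = 0.9439
N(−d₂) = N(-0.36) = 0.3594;  N(−d₁) = N(-0.60) = 0.2743
P = 83·0.9439·0.3594 − 88·0.2743 = 28.1567 − 24.1384 = 4.0183

£4.02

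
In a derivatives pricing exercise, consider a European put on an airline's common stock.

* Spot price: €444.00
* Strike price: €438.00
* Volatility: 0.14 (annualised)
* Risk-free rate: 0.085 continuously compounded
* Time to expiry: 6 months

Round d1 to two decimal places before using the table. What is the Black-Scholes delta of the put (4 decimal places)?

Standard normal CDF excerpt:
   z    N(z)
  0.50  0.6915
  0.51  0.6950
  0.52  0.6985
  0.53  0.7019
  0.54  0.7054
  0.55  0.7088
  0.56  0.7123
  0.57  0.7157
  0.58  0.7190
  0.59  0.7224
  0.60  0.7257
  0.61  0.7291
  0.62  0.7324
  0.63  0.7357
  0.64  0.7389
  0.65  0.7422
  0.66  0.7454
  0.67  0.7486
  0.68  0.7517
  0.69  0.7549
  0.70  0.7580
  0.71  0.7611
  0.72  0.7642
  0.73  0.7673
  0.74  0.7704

σ√T = 0.14·√0.5 = 0.0990
d₁ = [ln(444/438) + (0.085 + ½·0.14²)·0.5] / (σ√T) = (0.0136 + 0.0474) / 0.0990 = 0.6163 ⇒ 0.62
N(d₁) = N(0.62) = 0.7324
Δ_put = N(d₁) − 1 = 0.7324 − 1 = -0.2676

-0.2676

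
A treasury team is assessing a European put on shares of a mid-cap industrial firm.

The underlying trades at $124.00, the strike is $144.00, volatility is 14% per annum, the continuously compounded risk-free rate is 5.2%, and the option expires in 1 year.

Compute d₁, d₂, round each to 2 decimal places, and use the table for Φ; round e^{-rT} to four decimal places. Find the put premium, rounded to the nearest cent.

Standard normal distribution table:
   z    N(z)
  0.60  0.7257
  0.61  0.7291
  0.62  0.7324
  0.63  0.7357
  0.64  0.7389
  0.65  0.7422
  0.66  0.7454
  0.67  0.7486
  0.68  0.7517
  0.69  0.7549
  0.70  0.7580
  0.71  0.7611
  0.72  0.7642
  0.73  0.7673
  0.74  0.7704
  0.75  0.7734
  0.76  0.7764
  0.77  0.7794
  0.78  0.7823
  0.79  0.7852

T = 1;  σ√T = 0.1400
d₁ = [ln(124/144) + (0.052 + ½·0.14²)·1] / (σ√T) = (-0.1495 + 0.0618) / 0.1400 = -0.6267 which rounds to -0.63
d₂ = -0.6267 − 0.1400 = -0.7667 which rounds to -0.77
e^(−rT) = e^(−0.052·1) = 0.9493
P = 144·0.9493·N(0.77) − 124·N(0.63) = 144·0.9493·0.7794 − 124·0.7357 = 106.5434 − 91.2268 = 15.3166

$15.32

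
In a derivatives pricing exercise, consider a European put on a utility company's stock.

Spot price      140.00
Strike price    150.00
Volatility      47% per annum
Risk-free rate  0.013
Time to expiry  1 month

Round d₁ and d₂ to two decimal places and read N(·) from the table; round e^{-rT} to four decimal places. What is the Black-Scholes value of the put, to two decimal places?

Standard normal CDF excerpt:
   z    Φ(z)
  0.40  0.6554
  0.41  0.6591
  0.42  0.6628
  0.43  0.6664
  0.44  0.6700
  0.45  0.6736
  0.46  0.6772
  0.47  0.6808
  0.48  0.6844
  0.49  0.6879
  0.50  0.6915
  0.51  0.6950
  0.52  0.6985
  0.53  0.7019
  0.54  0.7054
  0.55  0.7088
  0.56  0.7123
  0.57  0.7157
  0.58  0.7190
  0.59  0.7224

σ√T = 0.47·√0.08333 = 0.1357
ln(S/K) + (r + σ²/2)T = ln(140/150) + (0.013 + 0.47²/2)·0.08333 = -0.0690 + 0.0103 = -0.0587
d₁ = -0.0587 / 0.1357 = -0.4327 which rounds to -0.43
d₂ = d₁ − σ√T = -0.4327 − 0.1357 = -0.5684 which rounds to -0.57
e^(−rT) = e^(−0.013·0.08333) = 0.9989
P = 150·0.9989·N(0.57) − 140·N(0.43) = 150·0.9989·0.7157 − 140·0.6664 = 107.2369 − 93.2960 = 13.9409

13.94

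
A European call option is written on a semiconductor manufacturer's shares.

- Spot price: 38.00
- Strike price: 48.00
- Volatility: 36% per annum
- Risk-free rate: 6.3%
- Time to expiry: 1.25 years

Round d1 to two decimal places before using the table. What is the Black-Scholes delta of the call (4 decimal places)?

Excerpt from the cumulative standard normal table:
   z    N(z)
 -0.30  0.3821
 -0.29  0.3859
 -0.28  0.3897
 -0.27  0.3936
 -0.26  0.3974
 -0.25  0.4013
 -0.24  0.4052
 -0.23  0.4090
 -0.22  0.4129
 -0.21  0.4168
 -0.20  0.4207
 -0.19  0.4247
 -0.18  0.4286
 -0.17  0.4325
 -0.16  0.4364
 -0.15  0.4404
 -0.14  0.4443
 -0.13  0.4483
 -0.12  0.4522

σ√T = 0.36 × 1.1180 = 0.4025
d₁ = [ln(38/48) + (0.063 + 0.36²/2)·1.25] / 0.4025 = [-0.2336 + 0.1598] / 0.4025 = -0.1835 ⇒ -0.18
N(d₁) = N(-0.18) = 0.4286
Δ_call = N(d₁) = 0.4286

0.4286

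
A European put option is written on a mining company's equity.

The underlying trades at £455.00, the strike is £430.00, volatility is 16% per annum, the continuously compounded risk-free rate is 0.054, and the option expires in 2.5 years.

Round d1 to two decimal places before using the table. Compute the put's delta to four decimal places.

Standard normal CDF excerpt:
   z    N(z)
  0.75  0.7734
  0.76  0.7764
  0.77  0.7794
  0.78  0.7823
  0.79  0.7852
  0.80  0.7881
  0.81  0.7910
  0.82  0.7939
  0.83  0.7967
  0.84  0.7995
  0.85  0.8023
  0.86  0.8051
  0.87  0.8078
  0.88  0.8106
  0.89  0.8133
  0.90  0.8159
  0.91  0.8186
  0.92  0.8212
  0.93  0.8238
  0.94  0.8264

σ√T = 0.16·√2.5 = 0.2530
ln(S/K) + (r + σ²/2)T = ln(455/430) + (0.054 + 0.16²/2)·2.5 = 0.0565 + 0.1670 = 0.2235
d₁ = 0.2235 / 0.2530 = 0.8835 ⇒ 0.88
N(d₁) = N(0.88) = 0.8106
Δ_put = N(d₁) − 1 = 0.8106 − 1 = -0.1894

-0.1894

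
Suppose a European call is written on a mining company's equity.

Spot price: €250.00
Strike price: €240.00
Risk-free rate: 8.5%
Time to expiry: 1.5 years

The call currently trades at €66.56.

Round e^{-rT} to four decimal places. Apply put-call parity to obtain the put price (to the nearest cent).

€27.83

exp(−rT) = exp(−0.085·1.5) = 0.8803
Put-call parity: C − P = S − K·e^(−rT) = 250 − 240·0.8803 = 250 − 211.2720 = 38.7280
P = C − (C − P) = 66.56 − (38.7280) = 27.8320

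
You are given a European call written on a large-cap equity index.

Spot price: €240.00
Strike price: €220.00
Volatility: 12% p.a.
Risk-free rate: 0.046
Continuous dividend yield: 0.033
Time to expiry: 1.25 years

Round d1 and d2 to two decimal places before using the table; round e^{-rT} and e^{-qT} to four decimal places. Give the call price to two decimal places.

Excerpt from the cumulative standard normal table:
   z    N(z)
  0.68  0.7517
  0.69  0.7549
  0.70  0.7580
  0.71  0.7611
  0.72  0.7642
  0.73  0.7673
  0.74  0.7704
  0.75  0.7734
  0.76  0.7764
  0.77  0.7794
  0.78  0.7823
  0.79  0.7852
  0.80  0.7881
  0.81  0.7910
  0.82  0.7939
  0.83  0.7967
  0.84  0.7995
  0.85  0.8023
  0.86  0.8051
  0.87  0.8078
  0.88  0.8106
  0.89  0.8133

€26.69

T = 1.25;  σ√T = 0.1342
ln(S/K) + (r − q + σ²/2)T = ln(240/220) + (0.046 − 0.033 + 0.12²/2)·1.25 = 0.0870 + 0.0252 = 0.1123
d₁ = 0.1123 / 0.1342 = 0.8367 → 0.84
d₂ = d₁ − σ√T = 0.8367 − 0.1342 = 0.7026 → 0.70
e^(−qT) = e^(−0.033·1.25) = 0.9596;  e^(−rT) = e^(−0.046·1.25) = 0.9441
N(d₁) = N(0.84) = 0.7995;  N(d₂) = N(0.70) = 0.7580
C = 240·0.9596·0.7995 − 220·0.9441·0.7580 = 184.1280 − 157.4381 = 26.6899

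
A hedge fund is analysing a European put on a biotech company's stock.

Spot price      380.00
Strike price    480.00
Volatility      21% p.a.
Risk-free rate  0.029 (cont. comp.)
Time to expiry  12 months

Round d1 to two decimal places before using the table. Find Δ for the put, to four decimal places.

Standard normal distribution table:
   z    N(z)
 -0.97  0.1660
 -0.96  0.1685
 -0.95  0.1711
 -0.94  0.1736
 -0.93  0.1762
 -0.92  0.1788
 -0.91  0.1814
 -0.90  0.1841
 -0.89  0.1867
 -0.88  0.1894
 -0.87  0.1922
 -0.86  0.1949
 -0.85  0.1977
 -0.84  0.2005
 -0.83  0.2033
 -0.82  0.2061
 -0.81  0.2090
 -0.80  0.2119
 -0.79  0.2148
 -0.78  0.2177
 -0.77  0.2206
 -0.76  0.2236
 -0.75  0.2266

-0.8078

σ√T = 0.21·√1 = 0.2100
d₁ = [ln(380/480) + (0.029 + 0.21²/2)·1] / 0.2100 = [-0.2336 + 0.0510] / 0.2100 = -0.8694 ≈ -0.87
N(d₁) = N(-0.87) = 0.1922
Δ_put = N(d₁) − 1 = 0.1922 − 1 = -0.8078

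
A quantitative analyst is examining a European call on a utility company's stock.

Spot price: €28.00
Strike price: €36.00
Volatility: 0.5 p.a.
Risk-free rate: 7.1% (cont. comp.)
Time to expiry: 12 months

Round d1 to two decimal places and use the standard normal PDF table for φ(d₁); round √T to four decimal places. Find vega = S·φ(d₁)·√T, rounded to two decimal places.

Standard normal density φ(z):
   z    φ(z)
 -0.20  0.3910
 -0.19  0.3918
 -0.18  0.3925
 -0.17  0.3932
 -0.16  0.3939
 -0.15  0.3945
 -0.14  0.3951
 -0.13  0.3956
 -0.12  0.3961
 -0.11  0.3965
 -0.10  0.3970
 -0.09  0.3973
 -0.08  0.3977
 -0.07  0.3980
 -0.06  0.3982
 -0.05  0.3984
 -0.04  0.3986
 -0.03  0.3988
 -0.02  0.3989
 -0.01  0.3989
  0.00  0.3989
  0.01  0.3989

σ√T = 0.5·√1 = 0.5000
d₁ = [ln(28/36) + (0.071 + 0.5²/2)·1] / 0.5000 = [-0.2513 + 0.1960] / 0.5000 = -0.1106 which rounds to -0.11
√T = √1 = 1.0000
φ(d₁) = φ(-0.11) = 0.3965
vega = S·φ(d₁)·√T = 28·0.3965·1.0000 = 11.1020
(Vega is the same for a European call and put with the same parameters.)

11.10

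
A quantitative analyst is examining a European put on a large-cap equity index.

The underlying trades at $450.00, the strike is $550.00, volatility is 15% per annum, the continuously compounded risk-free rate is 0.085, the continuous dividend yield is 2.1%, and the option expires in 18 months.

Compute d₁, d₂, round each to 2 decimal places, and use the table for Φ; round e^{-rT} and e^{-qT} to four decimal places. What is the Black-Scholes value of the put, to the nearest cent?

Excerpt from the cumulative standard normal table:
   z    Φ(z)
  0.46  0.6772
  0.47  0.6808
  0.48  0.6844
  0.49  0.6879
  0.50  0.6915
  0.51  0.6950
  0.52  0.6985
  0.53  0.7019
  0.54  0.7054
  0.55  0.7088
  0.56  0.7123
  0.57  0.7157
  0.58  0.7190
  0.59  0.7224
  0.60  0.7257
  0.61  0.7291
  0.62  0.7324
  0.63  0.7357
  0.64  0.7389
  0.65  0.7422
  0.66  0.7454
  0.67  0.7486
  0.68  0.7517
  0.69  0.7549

$62.46

σ√T = 0.15·√1.5 = 0.1837
d₁ = [ln(450/550) + (0.085 − 0.021 + 0.15²/2)·1.5] / 0.1837 = [-0.2007 + 0.1129] / 0.1837 = -0.4779 → -0.48
d₂ = d₁ − σ√T = -0.4779 − 0.1837 = -0.6616 → -0.66
e^(−qT) = e^(−0.021·1.5) = 0.9690;  e^(−rT) = e^(−0.085·1.5) = 0.8803
P = 550·0.8803·N(0.66) − 450·0.9690·N(0.48) = 550·0.8803·0.7454 − 450·0.9690·0.6844 = 360.8966 − 298.4326 = 62.4640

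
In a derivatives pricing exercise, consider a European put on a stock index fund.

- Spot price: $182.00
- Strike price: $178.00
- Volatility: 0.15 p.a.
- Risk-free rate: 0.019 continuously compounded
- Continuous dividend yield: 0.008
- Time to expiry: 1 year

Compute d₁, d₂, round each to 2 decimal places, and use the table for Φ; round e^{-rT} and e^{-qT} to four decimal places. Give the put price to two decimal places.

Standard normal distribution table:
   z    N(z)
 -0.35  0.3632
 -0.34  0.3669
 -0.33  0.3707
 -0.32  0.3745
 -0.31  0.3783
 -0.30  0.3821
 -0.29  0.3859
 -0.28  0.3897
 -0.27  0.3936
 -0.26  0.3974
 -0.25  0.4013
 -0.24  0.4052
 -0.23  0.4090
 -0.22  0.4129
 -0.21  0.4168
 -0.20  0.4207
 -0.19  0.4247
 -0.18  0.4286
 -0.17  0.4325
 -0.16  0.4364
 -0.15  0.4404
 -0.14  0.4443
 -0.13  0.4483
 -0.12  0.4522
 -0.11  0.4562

$7.93

T = 1;  σ√T = 0.1500
ln(S/K) + (r − q + σ²/2)T = ln(182/178) + (0.019 − 0.008 + 0.15²/2)·1 = 0.0222 + 0.0222 = 0.0445
d₁ = 0.0445 / 0.1500 = 0.2965 ⇒ 0.30
d₂ = d₁ − σ√T = 0.2965 − 0.1500 = 0.1465 ⇒ 0.15
exp(−qT) = exp(−0.008·1) = 0.9920;  exp(−rT) = exp(−0.019·1) = 0.9812
N(−d₂) = N(-0.15) = 0.4404;  N(−d₁) = N(-0.30) = 0.3821
P = 178·0.9812·0.4404 − 182·0.9920·0.3821 = 76.9174 − 68.9859 = 7.9316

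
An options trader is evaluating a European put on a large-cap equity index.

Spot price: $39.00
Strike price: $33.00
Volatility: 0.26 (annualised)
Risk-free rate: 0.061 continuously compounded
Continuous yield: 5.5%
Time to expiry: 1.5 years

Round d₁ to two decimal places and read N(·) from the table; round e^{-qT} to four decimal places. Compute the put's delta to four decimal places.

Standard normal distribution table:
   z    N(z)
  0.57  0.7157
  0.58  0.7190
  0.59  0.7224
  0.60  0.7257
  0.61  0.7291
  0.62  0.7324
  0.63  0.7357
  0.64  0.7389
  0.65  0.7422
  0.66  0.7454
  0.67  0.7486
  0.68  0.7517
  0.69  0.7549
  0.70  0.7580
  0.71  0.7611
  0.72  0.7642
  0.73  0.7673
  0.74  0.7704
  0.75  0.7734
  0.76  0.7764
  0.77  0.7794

-0.2200

T = 1.5;  σ√T = 0.3184
d₁ = [ln(39/33) + (0.061 − 0.055 + 0.26²/2)·1.5] / 0.3184 = [0.1671 + 0.0597] / 0.3184 = 0.7121 which rounds to 0.71
N(d₁) = N(0.71) = 0.7611
Δ_put = e^(−qT)·(N(d₁) − 1) = 0.9208·(0.7611 − 1) = -0.2200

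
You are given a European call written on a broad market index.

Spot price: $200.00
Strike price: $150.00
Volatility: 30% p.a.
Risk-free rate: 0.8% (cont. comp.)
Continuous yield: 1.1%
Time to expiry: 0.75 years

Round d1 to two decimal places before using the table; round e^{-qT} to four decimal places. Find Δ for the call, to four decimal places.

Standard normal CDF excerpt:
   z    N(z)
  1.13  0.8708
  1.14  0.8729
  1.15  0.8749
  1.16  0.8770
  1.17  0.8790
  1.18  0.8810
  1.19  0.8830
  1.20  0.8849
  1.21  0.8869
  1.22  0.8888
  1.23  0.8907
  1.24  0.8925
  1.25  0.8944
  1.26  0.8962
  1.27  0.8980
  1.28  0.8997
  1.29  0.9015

0.8834

σ√T = 0.3 × 0.8660 = 0.2598
d₁ = [ln(200/150) + (0.008 − 0.011 + ½·0.3²)·0.75] / (σ√T) = (0.2877 + 0.0315) / 0.2598 = 1.2285 ⇒ 1.23
N(d₁) = N(1.23) = 0.8907
Δ_call = e^(−qT)·N(d₁) = 0.9918·0.8907 = 0.8834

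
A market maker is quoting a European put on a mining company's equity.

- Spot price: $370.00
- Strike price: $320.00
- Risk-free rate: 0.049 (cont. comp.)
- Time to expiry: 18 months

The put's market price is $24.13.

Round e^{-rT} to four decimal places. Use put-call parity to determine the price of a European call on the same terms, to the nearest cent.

$96.82

exp(−rT) = exp(−0.049·1.5) = 0.9291
Put-call parity: C − P = S − K·e^(−rT) = 370 − 320·0.9291 = 370 − 297.3120 = 72.6880
C = P + (C − P) = 24.13 + (72.6880) = 96.8180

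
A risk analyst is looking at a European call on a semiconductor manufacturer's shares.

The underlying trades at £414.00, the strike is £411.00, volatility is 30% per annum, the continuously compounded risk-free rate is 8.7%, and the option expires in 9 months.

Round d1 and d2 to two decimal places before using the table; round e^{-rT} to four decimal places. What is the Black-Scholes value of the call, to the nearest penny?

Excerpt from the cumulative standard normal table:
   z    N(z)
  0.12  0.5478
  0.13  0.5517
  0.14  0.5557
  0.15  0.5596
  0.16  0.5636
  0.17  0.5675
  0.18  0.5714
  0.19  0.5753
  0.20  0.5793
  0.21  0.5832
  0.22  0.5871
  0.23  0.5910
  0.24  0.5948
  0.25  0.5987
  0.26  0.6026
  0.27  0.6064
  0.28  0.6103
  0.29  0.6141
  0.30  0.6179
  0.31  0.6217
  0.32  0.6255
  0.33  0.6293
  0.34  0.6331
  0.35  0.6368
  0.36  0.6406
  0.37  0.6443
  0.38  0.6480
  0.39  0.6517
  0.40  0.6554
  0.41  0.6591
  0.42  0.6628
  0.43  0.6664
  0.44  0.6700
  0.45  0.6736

σ√T = 0.3 × 0.8660 = 0.2598
d₁ = [ln(414/411) + (0.087 + 0.3²/2)·0.75] / 0.2598 = [0.0073 + 0.0990] / 0.2598 = 0.4090 which rounds to 0.41
d₂ = d₁ − σ√T = 0.4090 − 0.2598 = 0.1492 which rounds to 0.15
exp(−rT) = exp(−0.087·0.75) = 0.9368
N(d₁) = N(0.41) = 0.6591;  N(d₂) = N(0.15) = 0.5596
C = 414·0.6591 − 411·0.9368·0.5596 = 272.8674 − 215.4599 = 57.4075

£57.41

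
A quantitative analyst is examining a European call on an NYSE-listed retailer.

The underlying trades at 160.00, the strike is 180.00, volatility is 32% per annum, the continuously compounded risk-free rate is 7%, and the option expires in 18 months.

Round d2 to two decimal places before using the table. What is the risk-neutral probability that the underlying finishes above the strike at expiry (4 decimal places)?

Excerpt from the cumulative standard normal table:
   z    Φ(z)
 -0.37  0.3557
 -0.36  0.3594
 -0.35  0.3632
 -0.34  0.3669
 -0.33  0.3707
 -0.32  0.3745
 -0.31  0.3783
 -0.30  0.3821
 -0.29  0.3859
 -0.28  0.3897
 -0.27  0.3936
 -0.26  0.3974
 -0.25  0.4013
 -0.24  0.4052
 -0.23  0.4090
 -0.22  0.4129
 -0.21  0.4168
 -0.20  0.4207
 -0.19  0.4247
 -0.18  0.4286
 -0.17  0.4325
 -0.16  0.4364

σ√T = 0.32·√1.5 = 0.3919
d₁ = [ln(160/180) + (0.07 + 0.32²/2)·1.5] / 0.3919 = [-0.1178 + 0.1818] / 0.3919 = 0.1633 which rounds to 0.16
d₂ = d₁ − σ√T = 0.1633 − 0.3919 = -0.2286 which rounds to -0.23
Pr(exercise) under Q = N(d₂) = 0.4090

0.4090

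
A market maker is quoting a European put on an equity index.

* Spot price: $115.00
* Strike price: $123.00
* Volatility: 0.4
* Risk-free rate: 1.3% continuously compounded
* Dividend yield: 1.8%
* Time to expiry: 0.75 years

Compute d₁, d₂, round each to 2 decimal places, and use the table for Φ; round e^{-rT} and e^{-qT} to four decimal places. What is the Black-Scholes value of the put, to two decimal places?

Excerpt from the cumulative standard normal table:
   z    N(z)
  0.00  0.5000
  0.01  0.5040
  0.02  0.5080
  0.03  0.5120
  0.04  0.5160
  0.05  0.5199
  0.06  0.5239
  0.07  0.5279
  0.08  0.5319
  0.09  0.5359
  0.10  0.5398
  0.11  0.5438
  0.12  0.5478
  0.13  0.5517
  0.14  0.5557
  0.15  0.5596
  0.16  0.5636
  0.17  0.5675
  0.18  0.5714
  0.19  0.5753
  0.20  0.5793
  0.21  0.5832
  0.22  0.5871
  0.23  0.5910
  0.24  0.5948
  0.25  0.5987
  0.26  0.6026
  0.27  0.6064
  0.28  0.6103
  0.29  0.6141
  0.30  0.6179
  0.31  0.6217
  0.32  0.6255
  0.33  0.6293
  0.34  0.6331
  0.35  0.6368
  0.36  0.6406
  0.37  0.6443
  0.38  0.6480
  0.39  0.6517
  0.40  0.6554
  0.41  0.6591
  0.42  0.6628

T = 0.75;  σ√T = 0.3464
d₁ = [ln(115/123) + (0.013 − 0.018 + 0.4²/2)·0.75] / 0.3464 = [-0.0673 + 0.0563] / 0.3464 = -0.0318 → -0.03
d₂ = d₁ − σ√T = -0.0318 − 0.3464 = -0.3782 → -0.38
e^(−qT) = e^(−0.018·0.75) = 0.9866;  e^(−rT) = e^(−0.013·0.75) = 0.9903
N(−d₂) = N(0.38) = 0.6480;  N(−d₁) = N(0.03) = 0.5120
P = 123·0.9903·0.6480 − 115·0.9866·0.5120 = 78.9309 − 58.0910 = 20.8399

$20.84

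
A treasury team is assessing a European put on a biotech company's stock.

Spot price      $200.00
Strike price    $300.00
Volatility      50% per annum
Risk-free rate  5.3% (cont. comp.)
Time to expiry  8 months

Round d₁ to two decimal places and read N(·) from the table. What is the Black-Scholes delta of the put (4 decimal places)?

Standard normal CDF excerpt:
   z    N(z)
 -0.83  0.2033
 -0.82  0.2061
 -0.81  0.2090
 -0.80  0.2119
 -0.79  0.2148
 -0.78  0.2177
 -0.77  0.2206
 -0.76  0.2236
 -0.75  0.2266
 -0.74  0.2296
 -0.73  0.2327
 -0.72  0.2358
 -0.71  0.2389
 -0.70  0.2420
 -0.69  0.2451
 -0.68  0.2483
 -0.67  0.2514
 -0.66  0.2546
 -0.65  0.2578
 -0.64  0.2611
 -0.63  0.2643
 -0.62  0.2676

-0.7580

σ√T = 0.5 × 0.8165 = 0.4082
d₁ = [ln(200/300) + (0.053 + 0.5²/2)·0.6667] / 0.4082 = [-0.4055 + 0.1187] / 0.4082 = -0.7025 which rounds to -0.70
N(d₁) = N(-0.70) = 0.2420
Δ_put = N(d₁) − 1 = 0.2420 − 1 = -0.7580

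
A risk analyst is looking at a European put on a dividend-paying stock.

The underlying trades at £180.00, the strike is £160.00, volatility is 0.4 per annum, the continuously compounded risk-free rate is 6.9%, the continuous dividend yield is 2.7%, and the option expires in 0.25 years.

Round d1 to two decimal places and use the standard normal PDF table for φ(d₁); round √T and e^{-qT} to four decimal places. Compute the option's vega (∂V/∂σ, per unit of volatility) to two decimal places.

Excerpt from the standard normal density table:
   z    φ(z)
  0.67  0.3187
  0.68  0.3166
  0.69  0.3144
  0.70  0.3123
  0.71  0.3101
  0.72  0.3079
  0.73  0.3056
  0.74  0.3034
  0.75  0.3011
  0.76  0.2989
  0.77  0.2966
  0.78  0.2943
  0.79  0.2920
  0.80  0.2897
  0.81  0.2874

27.12

T = 0.25;  σ√T = 0.2000
d₁ = [ln(180/160) + (0.069 − 0.027 + 0.4²/2)·0.25] / 0.2000 = [0.1178 + 0.0305] / 0.2000 = 0.7414 → 0.74
√T = √0.25 = 0.5000
φ(d₁) = φ(0.74) = 0.3034
e^(−qT) = e^(−0.027·0.25) = 0.9933
vega = S·e^(−qT)·φ(d₁)·√T = 180·0.9933·0.3034·0.5000 = 27.1230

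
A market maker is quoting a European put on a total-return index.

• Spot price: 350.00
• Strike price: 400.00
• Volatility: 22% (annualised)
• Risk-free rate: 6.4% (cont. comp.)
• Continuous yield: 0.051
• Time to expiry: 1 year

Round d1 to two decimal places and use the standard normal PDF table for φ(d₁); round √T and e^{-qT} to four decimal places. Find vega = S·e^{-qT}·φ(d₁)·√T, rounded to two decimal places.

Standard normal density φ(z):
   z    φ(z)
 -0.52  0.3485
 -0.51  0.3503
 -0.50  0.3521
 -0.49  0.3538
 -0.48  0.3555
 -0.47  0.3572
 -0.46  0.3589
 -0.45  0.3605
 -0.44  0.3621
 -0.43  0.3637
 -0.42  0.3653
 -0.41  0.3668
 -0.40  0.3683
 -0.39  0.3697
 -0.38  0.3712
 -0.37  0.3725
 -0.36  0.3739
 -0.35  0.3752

120.44

T = 1;  σ√T = 0.2200
d₁ = [ln(350/400) + (0.064 − 0.051 + 0.22²/2)·1] / 0.2200 = [-0.1335 + 0.0372] / 0.2200 = -0.4379 which rounds to -0.44
√T = √1 = 1.0000
φ(d₁) = φ(-0.44) = 0.3621
exp(−qT) = exp(−0.051·1) = 0.9503
vega = S·exp(−qT)·φ(d₁)·√T = 350·0.9503·0.3621·1.0000 = 120.4363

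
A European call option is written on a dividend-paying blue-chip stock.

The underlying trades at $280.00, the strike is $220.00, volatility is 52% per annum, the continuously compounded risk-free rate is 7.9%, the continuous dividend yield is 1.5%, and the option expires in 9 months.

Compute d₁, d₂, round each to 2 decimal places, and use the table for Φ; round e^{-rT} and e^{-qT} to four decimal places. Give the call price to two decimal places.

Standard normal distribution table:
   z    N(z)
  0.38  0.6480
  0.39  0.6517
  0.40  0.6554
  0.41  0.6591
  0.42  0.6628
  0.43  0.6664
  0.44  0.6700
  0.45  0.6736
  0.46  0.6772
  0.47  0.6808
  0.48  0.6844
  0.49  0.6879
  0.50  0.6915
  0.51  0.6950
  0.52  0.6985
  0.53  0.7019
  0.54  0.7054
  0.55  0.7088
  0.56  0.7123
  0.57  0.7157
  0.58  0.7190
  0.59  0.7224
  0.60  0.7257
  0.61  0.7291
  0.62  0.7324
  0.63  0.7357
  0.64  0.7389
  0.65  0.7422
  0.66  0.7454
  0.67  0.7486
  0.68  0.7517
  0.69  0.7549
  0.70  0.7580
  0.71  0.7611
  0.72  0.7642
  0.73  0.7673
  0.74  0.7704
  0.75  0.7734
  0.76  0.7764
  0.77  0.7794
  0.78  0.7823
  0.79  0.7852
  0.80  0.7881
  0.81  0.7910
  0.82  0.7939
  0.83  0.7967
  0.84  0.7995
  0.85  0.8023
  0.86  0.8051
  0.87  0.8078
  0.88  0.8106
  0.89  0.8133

$86.22

σ√T = 0.52 × 0.8660 = 0.4503
d₁ = [ln(280/220) + (0.079 − 0.015 + 0.52²/2)·0.75] / 0.4503 = [0.2412 + 0.1494] / 0.4503 = 0.8673 ⇒ 0.87
d₂ = d₁ − σ√T = 0.8673 − 0.4503 = 0.4169 ⇒ 0.42
e^(−qT) = e^(−0.015·0.75) = 0.9888;  e^(−rT) = e^(−0.079·0.75) = 0.9425
N(d₁) = N(0.87) = 0.8078;  N(d₂) = N(0.42) = 0.6628
C = 280·0.9888·0.8078 − 220·0.9425·0.6628 = 223.6507 − 137.4316 = 86.2192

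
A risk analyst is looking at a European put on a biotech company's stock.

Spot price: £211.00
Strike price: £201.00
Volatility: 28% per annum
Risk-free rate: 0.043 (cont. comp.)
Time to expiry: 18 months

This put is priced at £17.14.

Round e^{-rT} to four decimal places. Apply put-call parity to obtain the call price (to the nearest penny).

exp(−rT) = exp(−0.043·1.5) = 0.9375
Put-call parity: C − P = S − K·e^(−rT) = 211 − 201·0.9375 = 211 − 188.4375 = 22.5625
C = P + (C − P) = 17.14 + (22.5625) = 39.7025

£39.70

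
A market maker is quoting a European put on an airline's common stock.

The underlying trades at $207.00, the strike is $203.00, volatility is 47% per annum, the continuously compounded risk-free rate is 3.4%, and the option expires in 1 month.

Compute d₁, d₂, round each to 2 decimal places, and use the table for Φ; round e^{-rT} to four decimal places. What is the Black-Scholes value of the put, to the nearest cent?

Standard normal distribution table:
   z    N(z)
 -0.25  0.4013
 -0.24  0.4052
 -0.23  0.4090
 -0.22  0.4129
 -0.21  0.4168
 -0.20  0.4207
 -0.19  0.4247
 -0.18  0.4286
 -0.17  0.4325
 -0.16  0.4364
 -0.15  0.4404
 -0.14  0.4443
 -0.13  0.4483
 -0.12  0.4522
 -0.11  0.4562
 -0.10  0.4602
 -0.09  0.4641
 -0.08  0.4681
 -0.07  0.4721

$8.50

T = 0.08333;  σ√T = 0.1357
d₁ = [ln(207/203) + (0.034 + 0.47²/2)·0.08333] / 0.1357 = [0.0195 + 0.0120] / 0.1357 = 0.2325 ⇒ 0.23
d₂ = d₁ − σ√T = 0.2325 − 0.1357 = 0.0969 ⇒ 0.10
exp(−rT) = exp(−0.034·0.08333) = 0.9972
N(−d₂) = N(-0.10) = 0.4602;  N(−d₁) = N(-0.23) = 0.4090
P = 203·0.9972·0.4602 − 207·0.4090 = 93.1590 − 84.6630 = 8.4960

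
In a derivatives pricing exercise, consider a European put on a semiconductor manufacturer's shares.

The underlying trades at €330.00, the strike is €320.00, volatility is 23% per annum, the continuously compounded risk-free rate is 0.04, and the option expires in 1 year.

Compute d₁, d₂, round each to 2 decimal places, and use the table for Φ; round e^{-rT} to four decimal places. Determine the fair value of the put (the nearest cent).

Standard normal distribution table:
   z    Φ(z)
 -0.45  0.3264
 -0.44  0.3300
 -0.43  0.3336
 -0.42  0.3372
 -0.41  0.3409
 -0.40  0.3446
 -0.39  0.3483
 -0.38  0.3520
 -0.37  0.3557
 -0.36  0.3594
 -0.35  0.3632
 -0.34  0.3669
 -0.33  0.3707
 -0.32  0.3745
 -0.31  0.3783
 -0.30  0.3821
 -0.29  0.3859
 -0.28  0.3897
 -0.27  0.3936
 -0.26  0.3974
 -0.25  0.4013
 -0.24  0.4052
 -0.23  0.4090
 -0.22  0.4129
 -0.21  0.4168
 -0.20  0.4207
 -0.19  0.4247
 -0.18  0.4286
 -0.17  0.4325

σ√T = 0.23 × 1.0000 = 0.2300
d₁ = [ln(330/320) + (0.04 + 0.23²/2)·1] / 0.2300 = [0.0308 + 0.0665] / 0.2300 = 0.4227 which rounds to 0.42
d₂ = d₁ − σ√T = 0.4227 − 0.2300 = 0.1927 which rounds to 0.19
e^(−rT) = e^(−0.04·1) = 0.9608
P = 320·0.9608·N(-0.19) − 330·N(-0.42) = 320·0.9608·0.4247 − 330·0.3372 = 130.5766 − 111.2760 = 19.3006

€19.30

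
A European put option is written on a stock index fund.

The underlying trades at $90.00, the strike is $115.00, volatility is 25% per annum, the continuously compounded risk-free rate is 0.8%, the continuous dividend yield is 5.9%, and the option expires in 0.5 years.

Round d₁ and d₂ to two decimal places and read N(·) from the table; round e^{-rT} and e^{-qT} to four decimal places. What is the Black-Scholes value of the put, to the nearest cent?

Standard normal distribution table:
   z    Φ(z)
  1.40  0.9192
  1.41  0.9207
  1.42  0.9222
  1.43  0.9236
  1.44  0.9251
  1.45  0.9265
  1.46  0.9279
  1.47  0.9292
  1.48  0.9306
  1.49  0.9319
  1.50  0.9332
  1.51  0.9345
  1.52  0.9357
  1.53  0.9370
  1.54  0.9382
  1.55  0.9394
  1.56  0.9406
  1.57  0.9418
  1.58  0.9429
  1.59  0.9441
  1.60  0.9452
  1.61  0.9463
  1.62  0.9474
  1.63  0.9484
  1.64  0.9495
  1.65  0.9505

$27.68

T = 0.5;  σ√T = 0.1768
d₁ = [ln(90/115) + (0.008 − 0.059 + 0.25²/2)·0.5] / 0.1768 = [-0.2451 − 0.0099] / 0.1768 = -1.4425 → -1.44
d₂ = d₁ − σ√T = -1.4425 − 0.1768 = -1.6193 → -1.62
e^(−qT) = e^(−0.059·0.5) = 0.9709;  e^(−rT) = e^(−0.008·0.5) = 0.9960
N(−d₂) = N(1.62) = 0.9474;  N(−d₁) = N(1.44) = 0.9251
P = 115·0.9960·0.9474 − 90·0.9709·0.9251 = 108.5152 − 80.8362 = 27.6790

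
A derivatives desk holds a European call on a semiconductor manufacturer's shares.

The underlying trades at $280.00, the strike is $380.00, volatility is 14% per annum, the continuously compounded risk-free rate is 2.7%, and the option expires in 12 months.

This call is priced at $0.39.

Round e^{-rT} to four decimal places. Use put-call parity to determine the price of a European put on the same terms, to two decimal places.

exp(−rT) = exp(−0.027·1) = 0.9734
Put-call parity: C − P = S − K·e^(−rT) = 280 − 380·0.9734 = 280 − 369.8920 = -89.8920
P = C − (C − P) = 0.39 − (-89.8920) = 90.2820

$90.28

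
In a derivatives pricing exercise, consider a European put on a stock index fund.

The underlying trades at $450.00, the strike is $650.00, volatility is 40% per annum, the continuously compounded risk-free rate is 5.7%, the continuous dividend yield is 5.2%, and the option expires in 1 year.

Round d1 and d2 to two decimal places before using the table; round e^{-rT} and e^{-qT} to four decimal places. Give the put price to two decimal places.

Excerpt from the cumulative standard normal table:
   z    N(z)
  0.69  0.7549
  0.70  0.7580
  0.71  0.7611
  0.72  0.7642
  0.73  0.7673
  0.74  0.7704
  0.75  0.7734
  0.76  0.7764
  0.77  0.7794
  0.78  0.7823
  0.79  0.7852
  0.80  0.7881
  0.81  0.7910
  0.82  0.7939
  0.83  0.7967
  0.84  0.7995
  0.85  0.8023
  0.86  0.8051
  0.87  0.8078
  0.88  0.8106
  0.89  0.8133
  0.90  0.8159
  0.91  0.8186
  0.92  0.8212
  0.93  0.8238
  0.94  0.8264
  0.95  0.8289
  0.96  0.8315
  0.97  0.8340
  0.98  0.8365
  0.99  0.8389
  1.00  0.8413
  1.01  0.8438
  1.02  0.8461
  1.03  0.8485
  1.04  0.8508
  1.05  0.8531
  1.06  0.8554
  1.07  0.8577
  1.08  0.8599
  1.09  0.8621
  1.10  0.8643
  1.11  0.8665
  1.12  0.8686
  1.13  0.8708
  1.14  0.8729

σ√T = 0.4·√1 = 0.4000
d₁ = [ln(450/650) + (0.057 − 0.052 + ½·0.4²)·1] / (σ√T) = (-0.3677 + 0.0850) / 0.4000 = -0.7068 ≈ -0.71
d₂ = -0.7068 − 0.4000 = -1.1068 ≈ -1.11
exp(−qT) = exp(−0.052·1) = 0.9493;  exp(−rT) = exp(−0.057·1) = 0.9446
P = 650·0.9446·N(1.11) − 450·0.9493·N(0.71) = 650·0.9446·0.8665 − 450·0.9493·0.7611 = 532.0223 − 325.1305 = 206.8918

$206.89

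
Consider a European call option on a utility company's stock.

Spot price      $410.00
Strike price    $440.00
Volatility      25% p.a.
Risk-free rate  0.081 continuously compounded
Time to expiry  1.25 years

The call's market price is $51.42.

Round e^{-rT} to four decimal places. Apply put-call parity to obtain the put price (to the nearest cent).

exp(−rT) = exp(−0.081·1.25) = 0.9037
Put-call parity: C − P = S − K·e^(−rT) = 410 − 440·0.9037 = 410 − 397.6280 = 12.3720
P = C − (C − P) = 51.42 − (12.3720) = 39.0480

$39.05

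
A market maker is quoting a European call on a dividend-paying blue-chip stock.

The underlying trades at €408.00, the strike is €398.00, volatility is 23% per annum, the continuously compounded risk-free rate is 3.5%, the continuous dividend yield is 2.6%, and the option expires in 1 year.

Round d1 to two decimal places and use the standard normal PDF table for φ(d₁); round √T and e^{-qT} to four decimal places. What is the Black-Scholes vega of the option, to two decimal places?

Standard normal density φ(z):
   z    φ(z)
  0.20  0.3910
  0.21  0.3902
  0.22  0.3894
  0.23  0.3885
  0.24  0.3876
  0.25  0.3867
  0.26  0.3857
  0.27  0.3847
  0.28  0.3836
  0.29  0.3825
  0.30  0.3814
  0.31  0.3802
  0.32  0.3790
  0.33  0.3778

153.32

σ√T = 0.23·√1 = 0.2300
ln(S/K) + (r − q + σ²/2)T = ln(408/398) + (0.035 − 0.026 + 0.23²/2)·1 = 0.0248 + 0.0355 = 0.0603
d₁ = 0.0603 / 0.2300 = 0.2620 ≈ 0.26
√T = √1 = 1.0000
φ(d₁) = φ(0.26) = 0.3857
e^(−qT) = e^(−0.026·1) = 0.9743
vega = S·e^(−qT)·φ(d₁)·√T = 408·0.9743·0.3857·1.0000 = 153.3213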